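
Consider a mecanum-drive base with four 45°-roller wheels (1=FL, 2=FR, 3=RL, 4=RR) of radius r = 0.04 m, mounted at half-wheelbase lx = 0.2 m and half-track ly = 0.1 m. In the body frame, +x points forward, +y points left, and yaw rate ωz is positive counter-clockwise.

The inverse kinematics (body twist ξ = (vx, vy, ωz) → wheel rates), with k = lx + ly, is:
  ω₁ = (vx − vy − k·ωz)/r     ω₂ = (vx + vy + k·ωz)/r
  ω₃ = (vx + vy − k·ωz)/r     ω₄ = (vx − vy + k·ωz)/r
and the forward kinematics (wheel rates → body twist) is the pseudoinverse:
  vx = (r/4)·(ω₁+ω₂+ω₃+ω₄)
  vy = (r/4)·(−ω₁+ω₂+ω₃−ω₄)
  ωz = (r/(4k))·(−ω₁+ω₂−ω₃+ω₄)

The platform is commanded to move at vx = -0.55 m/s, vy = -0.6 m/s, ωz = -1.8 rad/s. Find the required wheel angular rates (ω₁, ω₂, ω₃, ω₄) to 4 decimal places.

(14.7500, -42.2500, -15.2500, -12.2500)

k = lx + ly = 0.2 + 0.1 = 0.3000;  k·ωz = 0.3000·-1.8 = -0.5400
ω₁ (FL) = (vx − vy − k·ωz)/r = 0.5900/0.04 = 14.7500
ω₂ (FR) = (vx + vy + k·ωz)/r = -1.6900/0.04 = -42.2500
ω₃ (RL) = (vx + vy − k·ωz)/r = -0.6100/0.04 = -15.2500
ω₄ (RR) = (vx − vy + k·ωz)/r = -0.4900/0.04 = -12.2500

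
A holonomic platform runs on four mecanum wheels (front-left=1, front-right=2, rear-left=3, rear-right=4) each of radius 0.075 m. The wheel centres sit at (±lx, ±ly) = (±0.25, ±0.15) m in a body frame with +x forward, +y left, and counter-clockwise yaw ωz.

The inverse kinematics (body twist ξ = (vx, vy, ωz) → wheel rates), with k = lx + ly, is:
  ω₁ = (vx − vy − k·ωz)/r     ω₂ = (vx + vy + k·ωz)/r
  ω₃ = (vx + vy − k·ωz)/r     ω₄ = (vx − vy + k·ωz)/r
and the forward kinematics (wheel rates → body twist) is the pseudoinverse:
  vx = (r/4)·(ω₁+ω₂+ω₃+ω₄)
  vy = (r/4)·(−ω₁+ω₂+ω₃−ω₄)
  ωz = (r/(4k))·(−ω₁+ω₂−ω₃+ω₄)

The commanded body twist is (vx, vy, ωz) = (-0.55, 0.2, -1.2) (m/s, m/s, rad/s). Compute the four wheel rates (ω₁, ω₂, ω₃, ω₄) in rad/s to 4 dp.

k = lx + ly = 0.25 + 0.15 = 0.4000;  k·ωz = 0.4000·-1.2 = -0.4800
ω₁ (FL) = (vx − vy − k·ωz)/r = -0.2700/0.075 = -3.6000
ω₂ (FR) = (vx + vy + k·ωz)/r = -0.8300/0.075 = -11.0667
ω₃ (RL) = (vx + vy − k·ωz)/r = 0.1300/0.075 = 1.7333
ω₄ (RR) = (vx − vy + k·ωz)/r = -1.2300/0.075 = -16.4000

(-3.6000, -11.0667, 1.7333, -16.4000)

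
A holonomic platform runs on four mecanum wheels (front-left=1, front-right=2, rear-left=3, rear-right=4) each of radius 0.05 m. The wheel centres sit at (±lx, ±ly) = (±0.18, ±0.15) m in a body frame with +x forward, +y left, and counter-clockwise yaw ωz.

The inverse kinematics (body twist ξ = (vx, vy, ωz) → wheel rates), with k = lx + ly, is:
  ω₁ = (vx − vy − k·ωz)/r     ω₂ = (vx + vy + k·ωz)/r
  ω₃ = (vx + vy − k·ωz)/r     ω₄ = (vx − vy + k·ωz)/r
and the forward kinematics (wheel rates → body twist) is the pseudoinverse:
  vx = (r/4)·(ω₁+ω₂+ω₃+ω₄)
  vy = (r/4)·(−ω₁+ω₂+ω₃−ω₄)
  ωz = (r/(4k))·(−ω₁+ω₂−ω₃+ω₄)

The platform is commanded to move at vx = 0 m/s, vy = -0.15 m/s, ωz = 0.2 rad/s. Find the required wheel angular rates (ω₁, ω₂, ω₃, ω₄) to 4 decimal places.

(1.6800, -1.6800, -4.3200, 4.3200)

k = lx + ly = 0.18 + 0.15 = 0.3300;  k·ωz = 0.3300·0.2 = 0.0660
ω₁ (FL) = (vx − vy − k·ωz)/r = 0.0840/0.05 = 1.6800
ω₂ (FR) = (vx + vy + k·ωz)/r = -0.0840/0.05 = -1.6800
ω₃ (RL) = (vx + vy − k·ωz)/r = -0.2160/0.05 = -4.3200
ω₄ (RR) = (vx − vy + k·ωz)/r = 0.2160/0.05 = 4.3200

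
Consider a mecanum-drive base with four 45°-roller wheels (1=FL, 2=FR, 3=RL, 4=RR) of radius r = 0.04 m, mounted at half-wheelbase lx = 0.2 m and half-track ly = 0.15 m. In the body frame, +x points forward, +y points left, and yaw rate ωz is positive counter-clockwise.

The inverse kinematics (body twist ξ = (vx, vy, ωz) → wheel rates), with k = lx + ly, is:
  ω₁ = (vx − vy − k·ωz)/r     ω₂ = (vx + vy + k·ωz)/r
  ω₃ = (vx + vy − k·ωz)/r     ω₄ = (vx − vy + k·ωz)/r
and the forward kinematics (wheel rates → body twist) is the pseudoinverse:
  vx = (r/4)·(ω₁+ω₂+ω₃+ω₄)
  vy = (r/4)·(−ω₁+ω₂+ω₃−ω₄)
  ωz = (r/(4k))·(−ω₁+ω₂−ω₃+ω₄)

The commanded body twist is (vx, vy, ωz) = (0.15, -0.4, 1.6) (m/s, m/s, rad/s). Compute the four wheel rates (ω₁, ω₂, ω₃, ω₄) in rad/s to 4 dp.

k = lx + ly = 0.2 + 0.15 = 0.3500;  k·ωz = 0.3500·1.6 = 0.5600
ω₁ (FL) = (vx − vy − k·ωz)/r = -0.0100/0.04 = -0.2500
ω₂ (FR) = (vx + vy + k·ωz)/r = 0.3100/0.04 = 7.7500
ω₃ (RL) = (vx + vy − k·ωz)/r = -0.8100/0.04 = -20.2500
ω₄ (RR) = (vx − vy + k·ωz)/r = 1.1100/0.04 = 27.7500

(-0.2500, 7.7500, -20.2500, 27.7500)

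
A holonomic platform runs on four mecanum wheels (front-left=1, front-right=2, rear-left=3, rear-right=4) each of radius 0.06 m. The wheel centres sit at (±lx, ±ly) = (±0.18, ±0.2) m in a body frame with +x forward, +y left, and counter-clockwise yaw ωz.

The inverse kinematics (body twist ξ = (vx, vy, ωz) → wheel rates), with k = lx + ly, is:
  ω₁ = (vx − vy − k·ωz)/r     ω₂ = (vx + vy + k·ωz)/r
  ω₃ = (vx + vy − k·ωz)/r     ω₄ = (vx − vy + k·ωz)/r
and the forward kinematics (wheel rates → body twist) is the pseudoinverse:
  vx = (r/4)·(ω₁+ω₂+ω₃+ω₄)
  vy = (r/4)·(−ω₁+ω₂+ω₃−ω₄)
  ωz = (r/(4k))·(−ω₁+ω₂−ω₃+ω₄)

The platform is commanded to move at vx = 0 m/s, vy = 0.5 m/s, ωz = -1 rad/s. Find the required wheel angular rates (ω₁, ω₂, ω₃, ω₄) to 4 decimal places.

(-2.0000, 2.0000, 14.6667, -14.6667)

k = lx + ly = 0.18 + 0.2 = 0.3800;  k·ωz = 0.3800·-1 = -0.3800
ω₁ (FL) = (vx − vy − k·ωz)/r = -0.1200/0.06 = -2.0000
ω₂ (FR) = (vx + vy + k·ωz)/r = 0.1200/0.06 = 2.0000
ω₃ (RL) = (vx + vy − k·ωz)/r = 0.8800/0.06 = 14.6667
ω₄ (RR) = (vx − vy + k·ωz)/r = -0.8800/0.06 = -14.6667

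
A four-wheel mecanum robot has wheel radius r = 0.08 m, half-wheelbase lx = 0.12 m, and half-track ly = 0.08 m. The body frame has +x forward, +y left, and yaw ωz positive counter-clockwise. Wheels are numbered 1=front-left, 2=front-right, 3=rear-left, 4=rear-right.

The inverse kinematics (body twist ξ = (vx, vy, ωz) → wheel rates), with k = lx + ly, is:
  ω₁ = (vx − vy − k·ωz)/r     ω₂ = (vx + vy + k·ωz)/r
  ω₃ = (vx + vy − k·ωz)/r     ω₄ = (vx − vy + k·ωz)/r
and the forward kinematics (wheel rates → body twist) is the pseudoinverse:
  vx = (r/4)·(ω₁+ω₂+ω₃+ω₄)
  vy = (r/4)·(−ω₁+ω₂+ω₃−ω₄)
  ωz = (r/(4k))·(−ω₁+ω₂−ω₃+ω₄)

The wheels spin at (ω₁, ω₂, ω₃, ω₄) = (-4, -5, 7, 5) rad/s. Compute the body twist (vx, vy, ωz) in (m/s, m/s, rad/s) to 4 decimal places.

(0.0600, 0.0200, -0.3000)

k = lx + ly = 0.12 + 0.08 = 0.2000
ω₁+ω₂+ω₃+ω₄ = 3.0000  →  vx = (0.08/4)·3.0000 = 0.0600
−ω₁+ω₂+ω₃−ω₄ = 1.0000  →  vy = (0.08/4)·1.0000 = 0.0200
−ω₁+ω₂−ω₃+ω₄ = -3.0000  →  ωz = (0.08/0.8000)·-3.0000 = -0.3000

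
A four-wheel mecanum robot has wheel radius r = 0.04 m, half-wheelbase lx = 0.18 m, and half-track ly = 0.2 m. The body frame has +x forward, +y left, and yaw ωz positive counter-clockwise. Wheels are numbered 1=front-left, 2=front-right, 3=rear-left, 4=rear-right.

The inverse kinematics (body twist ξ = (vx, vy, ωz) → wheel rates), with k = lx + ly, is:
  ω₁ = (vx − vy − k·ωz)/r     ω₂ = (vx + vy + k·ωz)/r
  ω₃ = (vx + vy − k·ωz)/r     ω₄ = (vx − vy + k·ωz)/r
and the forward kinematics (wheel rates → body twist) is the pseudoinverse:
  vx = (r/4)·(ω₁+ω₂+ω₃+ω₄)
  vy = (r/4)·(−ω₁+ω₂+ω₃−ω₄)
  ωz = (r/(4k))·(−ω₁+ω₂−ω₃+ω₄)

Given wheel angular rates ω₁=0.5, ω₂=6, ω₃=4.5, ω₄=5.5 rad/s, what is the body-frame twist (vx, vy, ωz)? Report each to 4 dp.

k = lx + ly = 0.18 + 0.2 = 0.3800
ω₁+ω₂+ω₃+ω₄ = 16.5000  →  vx = (0.04/4)·16.5000 = 0.1650
−ω₁+ω₂+ω₃−ω₄ = 4.5000  →  vy = (0.04/4)·4.5000 = 0.0450
−ω₁+ω₂−ω₃+ω₄ = 6.5000  →  ωz = (0.04/1.5200)·6.5000 = 0.1711

(0.1650, 0.0450, 0.1711)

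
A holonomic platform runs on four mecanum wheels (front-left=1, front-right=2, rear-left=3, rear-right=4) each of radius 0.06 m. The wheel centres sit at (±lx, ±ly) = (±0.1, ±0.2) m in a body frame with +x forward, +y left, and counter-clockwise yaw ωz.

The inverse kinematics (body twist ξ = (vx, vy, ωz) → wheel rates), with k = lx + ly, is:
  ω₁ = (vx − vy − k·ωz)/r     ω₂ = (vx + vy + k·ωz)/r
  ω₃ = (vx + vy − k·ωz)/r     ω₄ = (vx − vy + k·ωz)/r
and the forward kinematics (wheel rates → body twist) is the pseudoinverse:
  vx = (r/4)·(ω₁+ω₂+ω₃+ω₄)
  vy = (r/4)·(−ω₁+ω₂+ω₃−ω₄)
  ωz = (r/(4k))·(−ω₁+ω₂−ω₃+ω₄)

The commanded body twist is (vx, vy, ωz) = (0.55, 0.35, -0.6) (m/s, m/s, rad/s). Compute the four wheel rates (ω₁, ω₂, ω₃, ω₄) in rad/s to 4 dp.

k = lx + ly = 0.1 + 0.2 = 0.3000;  k·ωz = 0.3000·-0.6 = -0.1800
ω₁ (FL) = (vx − vy − k·ωz)/r = 0.3800/0.06 = 6.3333
ω₂ (FR) = (vx + vy + k·ωz)/r = 0.7200/0.06 = 12.0000
ω₃ (RL) = (vx + vy − k·ωz)/r = 1.0800/0.06 = 18.0000
ω₄ (RR) = (vx − vy + k·ωz)/r = 0.0200/0.06 = 0.3333

(6.3333, 12.0000, 18.0000, 0.3333)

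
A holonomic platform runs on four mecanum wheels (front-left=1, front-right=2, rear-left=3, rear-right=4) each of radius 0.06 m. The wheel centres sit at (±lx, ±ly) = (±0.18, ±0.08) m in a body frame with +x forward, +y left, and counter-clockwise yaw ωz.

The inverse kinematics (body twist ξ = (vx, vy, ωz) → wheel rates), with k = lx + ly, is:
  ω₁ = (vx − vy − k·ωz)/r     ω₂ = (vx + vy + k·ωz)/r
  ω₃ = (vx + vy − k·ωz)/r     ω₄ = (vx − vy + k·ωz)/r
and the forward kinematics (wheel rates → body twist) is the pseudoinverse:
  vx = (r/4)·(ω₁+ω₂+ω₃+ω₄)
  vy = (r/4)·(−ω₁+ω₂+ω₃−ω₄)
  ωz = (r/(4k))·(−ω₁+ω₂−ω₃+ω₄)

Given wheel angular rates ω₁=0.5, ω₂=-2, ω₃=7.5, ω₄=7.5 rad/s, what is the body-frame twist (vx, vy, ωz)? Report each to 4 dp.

k = lx + ly = 0.18 + 0.08 = 0.2600
ω₁+ω₂+ω₃+ω₄ = 13.5000  →  vx = (0.06/4)·13.5000 = 0.2025
−ω₁+ω₂+ω₃−ω₄ = -2.5000  →  vy = (0.06/4)·-2.5000 = -0.0375
−ω₁+ω₂−ω₃+ω₄ = -2.5000  →  ωz = (0.06/1.0400)·-2.5000 = -0.1442

(0.2025, -0.0375, -0.1442)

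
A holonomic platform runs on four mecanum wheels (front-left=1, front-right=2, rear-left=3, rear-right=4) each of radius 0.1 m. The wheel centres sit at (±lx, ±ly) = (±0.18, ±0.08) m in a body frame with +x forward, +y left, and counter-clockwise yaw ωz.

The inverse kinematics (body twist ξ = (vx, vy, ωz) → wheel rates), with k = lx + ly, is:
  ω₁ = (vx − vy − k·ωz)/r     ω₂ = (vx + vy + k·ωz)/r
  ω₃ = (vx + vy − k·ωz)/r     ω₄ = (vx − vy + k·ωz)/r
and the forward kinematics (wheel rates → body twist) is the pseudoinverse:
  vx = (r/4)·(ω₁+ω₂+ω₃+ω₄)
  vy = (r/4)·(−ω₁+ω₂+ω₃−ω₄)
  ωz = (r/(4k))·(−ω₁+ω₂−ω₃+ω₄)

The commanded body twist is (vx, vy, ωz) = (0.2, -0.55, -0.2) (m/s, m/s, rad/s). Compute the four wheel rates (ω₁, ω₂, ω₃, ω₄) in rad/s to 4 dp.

k = lx + ly = 0.18 + 0.08 = 0.2600;  k·ωz = 0.2600·-0.2 = -0.0520
ω₁ (FL) = (vx − vy − k·ωz)/r = 0.8020/0.1 = 8.0200
ω₂ (FR) = (vx + vy + k·ωz)/r = -0.4020/0.1 = -4.0200
ω₃ (RL) = (vx + vy − k·ωz)/r = -0.2980/0.1 = -2.9800
ω₄ (RR) = (vx − vy + k·ωz)/r = 0.6980/0.1 = 6.9800

(8.0200, -4.0200, -2.9800, 6.9800)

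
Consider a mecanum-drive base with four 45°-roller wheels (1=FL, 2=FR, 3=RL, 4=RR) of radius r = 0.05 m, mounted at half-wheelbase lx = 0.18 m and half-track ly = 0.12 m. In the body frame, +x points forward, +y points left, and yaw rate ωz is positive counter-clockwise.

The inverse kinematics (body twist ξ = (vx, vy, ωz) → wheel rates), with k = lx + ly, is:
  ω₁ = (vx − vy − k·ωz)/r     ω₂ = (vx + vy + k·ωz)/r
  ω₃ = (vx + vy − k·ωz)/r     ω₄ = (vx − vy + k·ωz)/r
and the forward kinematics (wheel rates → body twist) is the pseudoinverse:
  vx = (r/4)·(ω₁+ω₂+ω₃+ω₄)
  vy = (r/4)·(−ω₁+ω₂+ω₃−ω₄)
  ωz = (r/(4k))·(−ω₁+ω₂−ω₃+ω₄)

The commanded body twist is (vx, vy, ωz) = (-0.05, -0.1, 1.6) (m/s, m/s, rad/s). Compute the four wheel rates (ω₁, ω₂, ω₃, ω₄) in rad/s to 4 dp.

k = lx + ly = 0.18 + 0.12 = 0.3000;  k·ωz = 0.3000·1.6 = 0.4800
ω₁ (FL) = (vx − vy − k·ωz)/r = -0.4300/0.05 = -8.6000
ω₂ (FR) = (vx + vy + k·ωz)/r = 0.3300/0.05 = 6.6000
ω₃ (RL) = (vx + vy − k·ωz)/r = -0.6300/0.05 = -12.6000
ω₄ (RR) = (vx − vy + k·ωz)/r = 0.5300/0.05 = 10.6000

(-8.6000, 6.6000, -12.6000, 10.6000)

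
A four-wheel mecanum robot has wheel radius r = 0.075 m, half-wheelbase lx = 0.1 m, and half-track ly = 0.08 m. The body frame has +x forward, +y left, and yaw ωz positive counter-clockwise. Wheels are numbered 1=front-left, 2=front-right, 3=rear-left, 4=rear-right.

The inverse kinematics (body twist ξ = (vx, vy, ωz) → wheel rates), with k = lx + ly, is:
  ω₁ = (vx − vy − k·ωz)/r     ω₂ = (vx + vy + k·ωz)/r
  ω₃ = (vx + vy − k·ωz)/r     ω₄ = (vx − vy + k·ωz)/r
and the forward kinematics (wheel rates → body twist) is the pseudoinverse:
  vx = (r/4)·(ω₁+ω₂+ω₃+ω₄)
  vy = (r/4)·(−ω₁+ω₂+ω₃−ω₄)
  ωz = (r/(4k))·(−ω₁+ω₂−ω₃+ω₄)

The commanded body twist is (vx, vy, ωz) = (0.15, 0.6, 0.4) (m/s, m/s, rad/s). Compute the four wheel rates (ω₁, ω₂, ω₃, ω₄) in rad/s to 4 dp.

(-6.9600, 10.9600, 9.0400, -5.0400)

k = lx + ly = 0.1 + 0.08 = 0.1800;  k·ωz = 0.1800·0.4 = 0.0720
ω₁ (FL) = (vx − vy − k·ωz)/r = -0.5220/0.075 = -6.9600
ω₂ (FR) = (vx + vy + k·ωz)/r = 0.8220/0.075 = 10.9600
ω₃ (RL) = (vx + vy − k·ωz)/r = 0.6780/0.075 = 9.0400
ω₄ (RR) = (vx − vy + k·ωz)/r = -0.3780/0.075 = -5.0400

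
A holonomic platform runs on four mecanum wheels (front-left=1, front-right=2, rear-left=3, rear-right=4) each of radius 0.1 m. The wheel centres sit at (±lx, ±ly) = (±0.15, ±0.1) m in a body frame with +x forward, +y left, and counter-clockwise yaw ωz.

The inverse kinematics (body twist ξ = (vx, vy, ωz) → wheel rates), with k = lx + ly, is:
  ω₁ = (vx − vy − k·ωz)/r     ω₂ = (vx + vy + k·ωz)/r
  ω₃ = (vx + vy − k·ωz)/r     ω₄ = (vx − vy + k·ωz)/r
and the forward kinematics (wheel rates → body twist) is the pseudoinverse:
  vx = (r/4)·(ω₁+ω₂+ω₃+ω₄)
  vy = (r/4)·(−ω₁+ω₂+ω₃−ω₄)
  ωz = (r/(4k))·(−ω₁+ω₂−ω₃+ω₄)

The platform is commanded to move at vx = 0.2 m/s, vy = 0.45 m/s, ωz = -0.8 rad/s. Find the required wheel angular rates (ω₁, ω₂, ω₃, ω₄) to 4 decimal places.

k = lx + ly = 0.15 + 0.1 = 0.2500;  k·ωz = 0.2500·-0.8 = -0.2000
ω₁ (FL) = (vx − vy − k·ωz)/r = -0.0500/0.1 = -0.5000
ω₂ (FR) = (vx + vy + k·ωz)/r = 0.4500/0.1 = 4.5000
ω₃ (RL) = (vx + vy − k·ωz)/r = 0.8500/0.1 = 8.5000
ω₄ (RR) = (vx − vy + k·ωz)/r = -0.4500/0.1 = -4.5000

(-0.5000, 4.5000, 8.5000, -4.5000)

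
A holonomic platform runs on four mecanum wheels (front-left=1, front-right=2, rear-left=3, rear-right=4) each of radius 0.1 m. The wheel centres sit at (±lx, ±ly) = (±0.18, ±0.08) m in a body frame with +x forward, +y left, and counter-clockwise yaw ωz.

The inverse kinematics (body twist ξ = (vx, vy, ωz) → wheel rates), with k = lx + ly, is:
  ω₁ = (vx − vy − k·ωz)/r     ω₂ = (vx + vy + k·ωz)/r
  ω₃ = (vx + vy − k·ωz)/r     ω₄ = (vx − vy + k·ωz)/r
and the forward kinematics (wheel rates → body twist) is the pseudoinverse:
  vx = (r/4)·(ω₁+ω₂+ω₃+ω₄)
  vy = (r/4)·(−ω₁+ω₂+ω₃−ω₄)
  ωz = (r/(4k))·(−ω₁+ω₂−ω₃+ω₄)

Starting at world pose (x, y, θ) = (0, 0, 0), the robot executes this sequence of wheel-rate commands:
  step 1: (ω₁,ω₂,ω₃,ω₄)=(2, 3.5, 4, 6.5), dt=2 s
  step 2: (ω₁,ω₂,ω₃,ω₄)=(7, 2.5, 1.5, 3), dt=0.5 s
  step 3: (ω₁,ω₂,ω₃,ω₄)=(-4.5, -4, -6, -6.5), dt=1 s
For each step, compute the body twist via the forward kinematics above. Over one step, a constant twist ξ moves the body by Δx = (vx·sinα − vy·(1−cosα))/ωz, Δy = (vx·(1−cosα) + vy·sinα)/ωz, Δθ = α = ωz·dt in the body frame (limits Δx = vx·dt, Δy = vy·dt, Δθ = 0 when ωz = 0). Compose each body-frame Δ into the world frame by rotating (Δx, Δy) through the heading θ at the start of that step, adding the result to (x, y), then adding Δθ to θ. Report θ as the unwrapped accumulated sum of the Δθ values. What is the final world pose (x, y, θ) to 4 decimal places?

step 1: ξ=(vx,vy,ωz)=(0.4000, -0.0250, 0.3846), dt=2.0 → body Δ=(0.7417, 0.2476, 0.7692) → world pose (0.7417, 0.2476, 0.7692)
step 2: ξ=(vx,vy,ωz)=(0.3500, -0.1500, -0.2885), dt=0.5 → body Δ=(0.1690, -0.0873, -0.1442) → world pose (0.9239, 0.3024, 0.6250)
step 3: ξ=(vx,vy,ωz)=(-0.5250, 0.0250, 0.0000), dt=1.0 → body Δ=(-0.5250, 0.0250, 0.0000) → world pose (0.4835, 0.0155, 0.6250)

(0.4835, 0.0155, 0.6250)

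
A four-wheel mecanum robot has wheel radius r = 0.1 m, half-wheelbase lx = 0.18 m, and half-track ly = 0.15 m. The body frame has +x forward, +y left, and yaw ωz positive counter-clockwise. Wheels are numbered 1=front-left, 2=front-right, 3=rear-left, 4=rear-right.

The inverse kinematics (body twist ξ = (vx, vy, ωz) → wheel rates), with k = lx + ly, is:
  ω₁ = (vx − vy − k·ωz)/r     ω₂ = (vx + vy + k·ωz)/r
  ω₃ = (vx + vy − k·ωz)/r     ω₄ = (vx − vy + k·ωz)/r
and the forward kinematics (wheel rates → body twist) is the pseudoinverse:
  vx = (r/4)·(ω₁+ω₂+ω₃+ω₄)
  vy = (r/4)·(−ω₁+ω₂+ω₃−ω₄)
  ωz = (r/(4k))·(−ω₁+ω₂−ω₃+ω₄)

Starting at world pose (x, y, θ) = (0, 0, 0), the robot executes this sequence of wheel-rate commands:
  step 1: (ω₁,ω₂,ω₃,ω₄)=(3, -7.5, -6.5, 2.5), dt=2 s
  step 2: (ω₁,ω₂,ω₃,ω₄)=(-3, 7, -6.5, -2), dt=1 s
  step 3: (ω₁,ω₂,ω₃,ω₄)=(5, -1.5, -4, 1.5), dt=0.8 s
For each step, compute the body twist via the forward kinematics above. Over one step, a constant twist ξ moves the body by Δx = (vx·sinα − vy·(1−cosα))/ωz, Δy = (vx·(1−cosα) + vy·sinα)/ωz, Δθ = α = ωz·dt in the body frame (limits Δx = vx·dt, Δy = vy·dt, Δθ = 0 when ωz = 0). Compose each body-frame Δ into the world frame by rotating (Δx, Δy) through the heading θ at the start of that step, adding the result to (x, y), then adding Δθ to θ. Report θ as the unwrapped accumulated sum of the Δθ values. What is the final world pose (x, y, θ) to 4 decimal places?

(-0.4823, -0.9735, 0.8106)

step 1: ξ=(vx,vy,ωz)=(-0.2125, -0.4875, -0.1136), dt=2.0 → body Δ=(-0.5317, -0.9185, -0.2273) → world pose (-0.5317, -0.9185, -0.2273)
step 2: ξ=(vx,vy,ωz)=(-0.1125, 0.1375, 1.0985), dt=1.0 → body Δ=(-0.1594, 0.0556, 1.0985) → world pose (-0.6745, -0.8284, 0.8712)
step 3: ξ=(vx,vy,ωz)=(0.0250, -0.3000, -0.0758), dt=0.8 → body Δ=(0.0127, -0.2405, -0.0606) → world pose (-0.4823, -0.9735, 0.8106)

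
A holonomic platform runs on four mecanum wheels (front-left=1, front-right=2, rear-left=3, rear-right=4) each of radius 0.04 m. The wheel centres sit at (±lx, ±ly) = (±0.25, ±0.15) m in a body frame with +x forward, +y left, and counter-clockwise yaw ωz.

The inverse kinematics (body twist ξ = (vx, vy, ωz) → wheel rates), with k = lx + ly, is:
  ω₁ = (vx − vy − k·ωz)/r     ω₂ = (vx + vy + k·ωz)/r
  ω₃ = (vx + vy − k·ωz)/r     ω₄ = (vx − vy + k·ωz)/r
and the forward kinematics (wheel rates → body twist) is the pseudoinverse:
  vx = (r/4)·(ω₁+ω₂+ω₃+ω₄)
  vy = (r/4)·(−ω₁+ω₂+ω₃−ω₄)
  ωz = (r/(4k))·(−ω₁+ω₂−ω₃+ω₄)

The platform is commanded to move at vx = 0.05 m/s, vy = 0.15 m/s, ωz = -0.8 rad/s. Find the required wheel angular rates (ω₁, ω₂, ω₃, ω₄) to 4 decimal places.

k = lx + ly = 0.25 + 0.15 = 0.4000;  k·ωz = 0.4000·-0.8 = -0.3200
ω₁ (FL) = (vx − vy − k·ωz)/r = 0.2200/0.04 = 5.5000
ω₂ (FR) = (vx + vy + k·ωz)/r = -0.1200/0.04 = -3.0000
ω₃ (RL) = (vx + vy − k·ωz)/r = 0.5200/0.04 = 13.0000
ω₄ (RR) = (vx − vy + k·ωz)/r = -0.4200/0.04 = -10.5000

(5.5000, -3.0000, 13.0000, -10.5000)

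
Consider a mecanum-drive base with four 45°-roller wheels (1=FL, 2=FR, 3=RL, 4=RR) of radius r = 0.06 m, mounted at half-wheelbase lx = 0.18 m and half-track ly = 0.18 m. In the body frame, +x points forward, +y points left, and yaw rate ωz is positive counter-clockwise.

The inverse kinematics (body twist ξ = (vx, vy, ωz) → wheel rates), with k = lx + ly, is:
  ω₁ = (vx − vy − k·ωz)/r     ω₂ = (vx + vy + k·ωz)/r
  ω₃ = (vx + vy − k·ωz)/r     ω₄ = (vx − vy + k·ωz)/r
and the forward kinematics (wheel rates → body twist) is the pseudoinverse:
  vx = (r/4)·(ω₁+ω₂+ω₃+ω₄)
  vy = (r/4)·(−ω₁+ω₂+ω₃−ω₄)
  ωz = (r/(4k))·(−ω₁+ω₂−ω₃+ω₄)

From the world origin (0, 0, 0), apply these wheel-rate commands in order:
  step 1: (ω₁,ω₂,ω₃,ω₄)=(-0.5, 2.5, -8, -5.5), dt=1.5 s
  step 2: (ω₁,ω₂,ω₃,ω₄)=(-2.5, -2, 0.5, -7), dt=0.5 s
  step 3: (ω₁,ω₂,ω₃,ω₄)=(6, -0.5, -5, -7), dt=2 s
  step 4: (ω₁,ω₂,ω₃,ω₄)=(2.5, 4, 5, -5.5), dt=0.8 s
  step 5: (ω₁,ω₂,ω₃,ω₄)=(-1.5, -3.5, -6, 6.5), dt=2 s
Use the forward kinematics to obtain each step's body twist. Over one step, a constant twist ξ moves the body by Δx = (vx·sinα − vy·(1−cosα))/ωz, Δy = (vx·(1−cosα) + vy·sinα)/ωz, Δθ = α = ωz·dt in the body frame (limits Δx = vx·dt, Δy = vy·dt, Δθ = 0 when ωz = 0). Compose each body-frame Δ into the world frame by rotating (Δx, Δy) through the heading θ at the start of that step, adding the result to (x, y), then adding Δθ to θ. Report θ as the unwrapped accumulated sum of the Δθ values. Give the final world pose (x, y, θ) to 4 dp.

step 1: ξ=(vx,vy,ωz)=(-0.1725, 0.0075, 0.2292), dt=1.5 → body Δ=(-0.2556, -0.0330, 0.3438) → world pose (-0.2556, -0.0330, 0.3438)
step 2: ξ=(vx,vy,ωz)=(-0.1650, 0.1200, -0.2917), dt=0.5 → body Δ=(-0.0778, 0.0658, -0.1458) → world pose (-0.3511, 0.0027, 0.1979)
step 3: ξ=(vx,vy,ωz)=(-0.0975, -0.0675, -0.3542), dt=2.0 → body Δ=(-0.2249, -0.0578, -0.7083) → world pose (-0.5603, -0.0982, -0.5104)
step 4: ξ=(vx,vy,ωz)=(0.0900, 0.1800, -0.3750), dt=0.8 → body Δ=(0.0924, 0.1311, -0.3000) → world pose (-0.4156, -0.0289, -0.8104)
step 5: ξ=(vx,vy,ωz)=(-0.0675, -0.2175, 0.4375), dt=2.0 → body Δ=(0.0601, -0.4370, 0.8750) → world pose (-0.6908, -0.3735, 0.0646)

(-0.6908, -0.3735, 0.0646)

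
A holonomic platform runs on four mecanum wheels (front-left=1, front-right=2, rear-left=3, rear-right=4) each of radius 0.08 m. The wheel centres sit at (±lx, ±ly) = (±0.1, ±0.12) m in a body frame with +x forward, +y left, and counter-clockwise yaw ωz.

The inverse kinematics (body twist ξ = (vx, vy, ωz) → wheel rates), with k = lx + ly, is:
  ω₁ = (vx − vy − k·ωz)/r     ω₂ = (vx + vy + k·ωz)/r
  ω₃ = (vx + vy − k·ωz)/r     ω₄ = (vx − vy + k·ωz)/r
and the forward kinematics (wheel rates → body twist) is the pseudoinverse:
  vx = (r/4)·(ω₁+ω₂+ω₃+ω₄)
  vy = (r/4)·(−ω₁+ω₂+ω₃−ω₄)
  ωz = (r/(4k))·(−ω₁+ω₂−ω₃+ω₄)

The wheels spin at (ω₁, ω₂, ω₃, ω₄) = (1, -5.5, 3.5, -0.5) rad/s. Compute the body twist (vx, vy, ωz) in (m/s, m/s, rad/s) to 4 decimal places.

k = lx + ly = 0.1 + 0.12 = 0.2200
ω₁+ω₂+ω₃+ω₄ = -1.5000  →  vx = (0.08/4)·-1.5000 = -0.0300
−ω₁+ω₂+ω₃−ω₄ = -2.5000  →  vy = (0.08/4)·-2.5000 = -0.0500
−ω₁+ω₂−ω₃+ω₄ = -10.5000  →  ωz = (0.08/0.8800)·-10.5000 = -0.9545

(-0.0300, -0.0500, -0.9545)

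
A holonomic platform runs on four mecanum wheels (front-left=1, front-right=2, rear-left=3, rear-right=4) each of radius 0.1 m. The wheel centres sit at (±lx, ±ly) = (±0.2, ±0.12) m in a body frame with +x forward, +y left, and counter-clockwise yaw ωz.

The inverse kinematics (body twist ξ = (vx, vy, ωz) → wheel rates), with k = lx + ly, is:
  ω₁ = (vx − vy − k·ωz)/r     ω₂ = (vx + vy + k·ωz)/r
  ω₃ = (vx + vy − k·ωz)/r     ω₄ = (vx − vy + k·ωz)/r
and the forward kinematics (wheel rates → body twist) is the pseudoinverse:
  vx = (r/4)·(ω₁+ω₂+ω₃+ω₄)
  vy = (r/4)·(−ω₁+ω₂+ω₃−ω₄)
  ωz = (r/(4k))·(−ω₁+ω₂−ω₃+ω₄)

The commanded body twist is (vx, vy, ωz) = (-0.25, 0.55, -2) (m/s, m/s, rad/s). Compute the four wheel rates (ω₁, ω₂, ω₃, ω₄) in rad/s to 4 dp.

(-1.6000, -3.4000, 9.4000, -14.4000)

k = lx + ly = 0.2 + 0.12 = 0.3200;  k·ωz = 0.3200·-2 = -0.6400
ω₁ (FL) = (vx − vy − k·ωz)/r = -0.1600/0.1 = -1.6000
ω₂ (FR) = (vx + vy + k·ωz)/r = -0.3400/0.1 = -3.4000
ω₃ (RL) = (vx + vy − k·ωz)/r = 0.9400/0.1 = 9.4000
ω₄ (RR) = (vx − vy + k·ωz)/r = -1.4400/0.1 = -14.4000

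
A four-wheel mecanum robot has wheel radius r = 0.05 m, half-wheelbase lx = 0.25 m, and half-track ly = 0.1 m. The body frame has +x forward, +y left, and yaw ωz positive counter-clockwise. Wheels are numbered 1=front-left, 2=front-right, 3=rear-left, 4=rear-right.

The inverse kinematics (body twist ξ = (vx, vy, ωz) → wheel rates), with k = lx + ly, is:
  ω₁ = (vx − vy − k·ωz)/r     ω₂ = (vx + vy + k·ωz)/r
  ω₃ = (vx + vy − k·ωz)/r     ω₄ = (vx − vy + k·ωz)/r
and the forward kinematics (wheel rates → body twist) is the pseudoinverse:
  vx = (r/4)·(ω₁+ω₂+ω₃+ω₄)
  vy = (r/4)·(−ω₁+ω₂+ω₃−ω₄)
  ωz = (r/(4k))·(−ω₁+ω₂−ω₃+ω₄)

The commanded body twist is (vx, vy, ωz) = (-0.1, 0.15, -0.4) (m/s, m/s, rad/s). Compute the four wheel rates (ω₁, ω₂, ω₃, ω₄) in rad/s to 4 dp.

k = lx + ly = 0.25 + 0.1 = 0.3500;  k·ωz = 0.3500·-0.4 = -0.1400
ω₁ (FL) = (vx − vy − k·ωz)/r = -0.1100/0.05 = -2.2000
ω₂ (FR) = (vx + vy + k·ωz)/r = -0.0900/0.05 = -1.8000
ω₃ (RL) = (vx + vy − k·ωz)/r = 0.1900/0.05 = 3.8000
ω₄ (RR) = (vx − vy + k·ωz)/r = -0.3900/0.05 = -7.8000

(-2.2000, -1.8000, 3.8000, -7.8000)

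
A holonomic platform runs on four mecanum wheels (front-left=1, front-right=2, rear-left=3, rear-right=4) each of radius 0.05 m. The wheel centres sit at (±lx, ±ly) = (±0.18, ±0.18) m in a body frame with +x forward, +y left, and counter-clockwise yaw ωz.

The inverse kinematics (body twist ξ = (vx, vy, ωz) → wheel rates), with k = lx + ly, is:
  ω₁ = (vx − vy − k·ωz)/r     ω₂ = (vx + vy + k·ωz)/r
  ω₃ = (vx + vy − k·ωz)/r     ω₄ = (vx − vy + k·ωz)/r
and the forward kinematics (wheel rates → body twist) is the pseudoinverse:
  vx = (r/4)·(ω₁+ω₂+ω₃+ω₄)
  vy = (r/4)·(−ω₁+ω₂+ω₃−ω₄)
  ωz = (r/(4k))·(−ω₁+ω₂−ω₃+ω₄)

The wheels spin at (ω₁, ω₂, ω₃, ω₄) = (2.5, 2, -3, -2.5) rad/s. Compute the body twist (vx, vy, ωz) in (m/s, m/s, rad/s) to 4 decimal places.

(-0.0125, -0.0125, 0.0000)

k = lx + ly = 0.18 + 0.18 = 0.3600
ω₁+ω₂+ω₃+ω₄ = -1.0000  →  vx = (0.05/4)·-1.0000 = -0.0125
−ω₁+ω₂+ω₃−ω₄ = -1.0000  →  vy = (0.05/4)·-1.0000 = -0.0125
−ω₁+ω₂−ω₃+ω₄ = 0.0000  →  ωz = (0.05/1.4400)·0.0000 = 0.0000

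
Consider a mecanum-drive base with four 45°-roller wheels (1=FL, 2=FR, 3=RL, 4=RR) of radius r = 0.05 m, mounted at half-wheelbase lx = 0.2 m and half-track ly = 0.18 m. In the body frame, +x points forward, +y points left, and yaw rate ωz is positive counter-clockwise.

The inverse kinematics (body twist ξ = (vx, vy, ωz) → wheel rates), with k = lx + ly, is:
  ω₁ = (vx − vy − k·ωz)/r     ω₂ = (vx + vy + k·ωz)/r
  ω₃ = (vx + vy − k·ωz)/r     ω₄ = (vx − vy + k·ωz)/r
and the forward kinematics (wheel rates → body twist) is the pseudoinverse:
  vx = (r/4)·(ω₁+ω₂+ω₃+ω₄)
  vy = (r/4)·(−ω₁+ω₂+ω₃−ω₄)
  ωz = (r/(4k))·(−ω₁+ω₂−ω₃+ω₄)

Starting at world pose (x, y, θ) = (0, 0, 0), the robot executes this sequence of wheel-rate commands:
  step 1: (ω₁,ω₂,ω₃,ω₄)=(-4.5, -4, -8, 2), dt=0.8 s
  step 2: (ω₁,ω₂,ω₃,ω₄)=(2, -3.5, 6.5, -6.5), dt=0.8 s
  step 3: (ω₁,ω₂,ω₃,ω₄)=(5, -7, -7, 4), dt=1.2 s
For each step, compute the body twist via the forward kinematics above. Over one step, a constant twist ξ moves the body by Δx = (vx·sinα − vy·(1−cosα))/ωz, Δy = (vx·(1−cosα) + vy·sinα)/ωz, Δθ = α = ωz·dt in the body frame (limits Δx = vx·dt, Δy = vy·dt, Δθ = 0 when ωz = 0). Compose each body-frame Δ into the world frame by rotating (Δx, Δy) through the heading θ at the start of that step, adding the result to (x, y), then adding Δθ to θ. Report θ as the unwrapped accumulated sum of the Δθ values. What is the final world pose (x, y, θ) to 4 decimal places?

step 1: ξ=(vx,vy,ωz)=(-0.1813, -0.1188, 0.3454), dt=0.8 → body Δ=(-0.1301, -0.1137, 0.2763) → world pose (-0.1301, -0.1137, 0.2763)
step 2: ξ=(vx,vy,ωz)=(-0.0188, 0.0938, -0.6086), dt=0.8 → body Δ=(0.0035, 0.0757, -0.4868) → world pose (-0.1474, -0.0400, -0.2105)
step 3: ξ=(vx,vy,ωz)=(-0.0625, -0.2875, -0.0329), dt=1.2 → body Δ=(-0.0818, -0.3434, -0.0395) → world pose (-0.2992, -0.3587, -0.2500)

(-0.2992, -0.3587, -0.2500)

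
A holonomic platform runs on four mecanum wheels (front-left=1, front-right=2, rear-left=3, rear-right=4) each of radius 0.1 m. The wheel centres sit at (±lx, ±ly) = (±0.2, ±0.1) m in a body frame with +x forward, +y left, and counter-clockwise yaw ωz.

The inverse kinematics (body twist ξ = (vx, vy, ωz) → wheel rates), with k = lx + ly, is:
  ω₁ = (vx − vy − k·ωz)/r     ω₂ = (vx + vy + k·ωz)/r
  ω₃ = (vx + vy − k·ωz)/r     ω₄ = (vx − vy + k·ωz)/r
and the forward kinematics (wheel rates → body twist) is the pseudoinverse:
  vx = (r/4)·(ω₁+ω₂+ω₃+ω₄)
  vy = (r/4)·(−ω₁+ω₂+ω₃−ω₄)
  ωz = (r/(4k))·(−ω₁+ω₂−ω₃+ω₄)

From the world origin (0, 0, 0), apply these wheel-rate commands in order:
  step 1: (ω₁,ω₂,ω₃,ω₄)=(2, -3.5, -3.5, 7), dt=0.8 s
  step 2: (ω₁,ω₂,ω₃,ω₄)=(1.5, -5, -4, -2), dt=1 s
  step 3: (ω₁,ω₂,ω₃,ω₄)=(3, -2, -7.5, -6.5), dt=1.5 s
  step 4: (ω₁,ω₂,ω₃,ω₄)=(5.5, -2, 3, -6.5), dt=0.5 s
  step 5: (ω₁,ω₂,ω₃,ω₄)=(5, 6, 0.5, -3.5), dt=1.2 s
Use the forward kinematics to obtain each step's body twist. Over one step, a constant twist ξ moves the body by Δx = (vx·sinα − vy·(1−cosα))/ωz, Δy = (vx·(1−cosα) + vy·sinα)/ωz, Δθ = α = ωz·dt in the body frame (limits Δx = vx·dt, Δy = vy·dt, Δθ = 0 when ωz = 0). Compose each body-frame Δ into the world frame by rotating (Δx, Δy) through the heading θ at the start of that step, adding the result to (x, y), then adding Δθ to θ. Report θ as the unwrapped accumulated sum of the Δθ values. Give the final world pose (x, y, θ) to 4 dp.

(-0.4299, -0.8203, -1.5500)

step 1: ξ=(vx,vy,ωz)=(0.0500, -0.4000, 0.4167), dt=0.8 → body Δ=(0.0921, -0.3075, 0.3333) → world pose (0.0921, -0.3075, 0.3333)
step 2: ξ=(vx,vy,ωz)=(-0.2375, -0.2125, -0.3750), dt=1.0 → body Δ=(-0.2714, -0.1635, -0.3750) → world pose (-0.1108, -0.5508, -0.0417)
step 3: ξ=(vx,vy,ωz)=(-0.3250, -0.1500, -0.3333), dt=1.5 → body Δ=(-0.5225, -0.0964, -0.5000) → world pose (-0.6369, -0.6254, -0.5417)
step 4: ξ=(vx,vy,ωz)=(0.0000, 0.0500, -1.4167), dt=0.5 → body Δ=(0.0085, 0.0230, -0.7083) → world pose (-0.6178, -0.6101, -1.2500)
step 5: ξ=(vx,vy,ωz)=(0.2000, 0.1250, -0.2500), dt=1.2 → body Δ=(0.2587, 0.1120, -0.3000) → world pose (-0.4299, -0.8203, -1.5500)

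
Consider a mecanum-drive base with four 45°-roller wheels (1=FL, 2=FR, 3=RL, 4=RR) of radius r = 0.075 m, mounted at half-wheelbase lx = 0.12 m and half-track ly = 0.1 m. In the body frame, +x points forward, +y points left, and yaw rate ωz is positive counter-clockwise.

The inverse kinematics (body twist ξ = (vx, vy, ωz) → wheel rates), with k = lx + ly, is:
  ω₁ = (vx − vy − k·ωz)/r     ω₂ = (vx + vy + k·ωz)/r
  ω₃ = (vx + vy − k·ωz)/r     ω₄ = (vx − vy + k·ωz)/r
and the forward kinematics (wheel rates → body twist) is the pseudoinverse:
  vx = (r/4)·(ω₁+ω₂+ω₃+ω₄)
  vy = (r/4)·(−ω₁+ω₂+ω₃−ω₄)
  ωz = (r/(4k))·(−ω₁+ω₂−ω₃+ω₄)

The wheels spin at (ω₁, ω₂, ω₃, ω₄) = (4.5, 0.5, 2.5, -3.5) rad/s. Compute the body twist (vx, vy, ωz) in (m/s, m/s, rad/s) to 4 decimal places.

k = lx + ly = 0.12 + 0.1 = 0.2200
ω₁+ω₂+ω₃+ω₄ = 4.0000  →  vx = (0.075/4)·4.0000 = 0.0750
−ω₁+ω₂+ω₃−ω₄ = 2.0000  →  vy = (0.075/4)·2.0000 = 0.0375
−ω₁+ω₂−ω₃+ω₄ = -10.0000  →  ωz = (0.075/0.8800)·-10.0000 = -0.8523

(0.0750, 0.0375, -0.8523)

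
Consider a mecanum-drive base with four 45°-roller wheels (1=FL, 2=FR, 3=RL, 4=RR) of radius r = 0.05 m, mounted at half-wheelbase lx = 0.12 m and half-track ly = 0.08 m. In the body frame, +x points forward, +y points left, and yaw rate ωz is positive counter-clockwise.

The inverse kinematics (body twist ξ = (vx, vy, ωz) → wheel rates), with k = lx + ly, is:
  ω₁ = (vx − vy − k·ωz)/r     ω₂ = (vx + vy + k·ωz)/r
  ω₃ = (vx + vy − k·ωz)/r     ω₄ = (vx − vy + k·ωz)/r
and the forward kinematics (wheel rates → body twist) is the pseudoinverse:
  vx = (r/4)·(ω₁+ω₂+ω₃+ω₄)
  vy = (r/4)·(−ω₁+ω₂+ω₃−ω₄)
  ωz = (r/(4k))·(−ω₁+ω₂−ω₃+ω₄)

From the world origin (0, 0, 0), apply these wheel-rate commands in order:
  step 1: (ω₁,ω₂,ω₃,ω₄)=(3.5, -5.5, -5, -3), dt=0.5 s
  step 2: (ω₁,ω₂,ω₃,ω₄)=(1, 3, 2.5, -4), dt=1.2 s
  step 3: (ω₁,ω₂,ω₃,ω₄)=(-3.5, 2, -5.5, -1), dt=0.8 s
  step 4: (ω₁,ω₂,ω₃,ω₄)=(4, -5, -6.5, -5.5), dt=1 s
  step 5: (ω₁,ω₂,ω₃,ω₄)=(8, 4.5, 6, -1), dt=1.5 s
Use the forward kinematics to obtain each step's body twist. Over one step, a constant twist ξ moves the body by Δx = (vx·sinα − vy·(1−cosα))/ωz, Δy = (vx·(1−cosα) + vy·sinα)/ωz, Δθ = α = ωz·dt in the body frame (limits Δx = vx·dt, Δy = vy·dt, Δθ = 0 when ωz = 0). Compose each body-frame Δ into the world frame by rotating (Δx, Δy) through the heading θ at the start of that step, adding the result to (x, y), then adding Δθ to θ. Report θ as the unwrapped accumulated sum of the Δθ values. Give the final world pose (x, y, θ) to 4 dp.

step 1: ξ=(vx,vy,ωz)=(-0.1250, -0.1375, -0.4375), dt=0.5 → body Δ=(-0.0695, -0.0614, -0.2188) → world pose (-0.0695, -0.0614, -0.2188)
step 2: ξ=(vx,vy,ωz)=(0.0312, 0.1063, -0.2812), dt=1.2 → body Δ=(0.0581, 0.1188, -0.3375) → world pose (0.0130, 0.0420, -0.5562)
step 3: ξ=(vx,vy,ωz)=(-0.1000, 0.0125, 0.6250), dt=0.8 → body Δ=(-0.0792, -0.0100, 0.5000) → world pose (-0.0595, 0.0753, -0.0562)
step 4: ξ=(vx,vy,ωz)=(-0.1625, -0.1250, -0.5000), dt=1.0 → body Δ=(-0.1864, -0.0801, -0.5000) → world pose (-0.2501, 0.0058, -0.5562)
step 5: ξ=(vx,vy,ωz)=(0.2188, 0.0438, -0.6562), dt=1.5 → body Δ=(0.3074, -0.0933, -0.9844) → world pose (-0.0383, -0.2358, -1.5406)

(-0.0383, -0.2358, -1.5406)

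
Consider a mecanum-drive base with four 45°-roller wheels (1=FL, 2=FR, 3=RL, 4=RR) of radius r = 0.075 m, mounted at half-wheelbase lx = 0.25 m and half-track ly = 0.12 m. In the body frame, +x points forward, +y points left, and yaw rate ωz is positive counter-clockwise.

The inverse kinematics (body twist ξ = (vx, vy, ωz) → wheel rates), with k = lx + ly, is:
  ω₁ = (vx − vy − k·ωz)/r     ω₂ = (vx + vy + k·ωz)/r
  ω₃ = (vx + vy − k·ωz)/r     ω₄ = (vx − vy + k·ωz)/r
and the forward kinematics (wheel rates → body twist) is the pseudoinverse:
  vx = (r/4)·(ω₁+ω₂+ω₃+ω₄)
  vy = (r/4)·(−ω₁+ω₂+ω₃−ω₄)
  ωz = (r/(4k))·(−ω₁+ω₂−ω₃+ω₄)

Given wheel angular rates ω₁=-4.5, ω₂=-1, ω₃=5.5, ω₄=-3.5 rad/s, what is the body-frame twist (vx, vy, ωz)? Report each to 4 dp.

(-0.0656, 0.2344, -0.2787)

k = lx + ly = 0.25 + 0.12 = 0.3700
ω₁+ω₂+ω₃+ω₄ = -3.5000  →  vx = (0.075/4)·-3.5000 = -0.0656
−ω₁+ω₂+ω₃−ω₄ = 12.5000  →  vy = (0.075/4)·12.5000 = 0.2344
−ω₁+ω₂−ω₃+ω₄ = -5.5000  →  ωz = (0.075/1.4800)·-5.5000 = -0.2787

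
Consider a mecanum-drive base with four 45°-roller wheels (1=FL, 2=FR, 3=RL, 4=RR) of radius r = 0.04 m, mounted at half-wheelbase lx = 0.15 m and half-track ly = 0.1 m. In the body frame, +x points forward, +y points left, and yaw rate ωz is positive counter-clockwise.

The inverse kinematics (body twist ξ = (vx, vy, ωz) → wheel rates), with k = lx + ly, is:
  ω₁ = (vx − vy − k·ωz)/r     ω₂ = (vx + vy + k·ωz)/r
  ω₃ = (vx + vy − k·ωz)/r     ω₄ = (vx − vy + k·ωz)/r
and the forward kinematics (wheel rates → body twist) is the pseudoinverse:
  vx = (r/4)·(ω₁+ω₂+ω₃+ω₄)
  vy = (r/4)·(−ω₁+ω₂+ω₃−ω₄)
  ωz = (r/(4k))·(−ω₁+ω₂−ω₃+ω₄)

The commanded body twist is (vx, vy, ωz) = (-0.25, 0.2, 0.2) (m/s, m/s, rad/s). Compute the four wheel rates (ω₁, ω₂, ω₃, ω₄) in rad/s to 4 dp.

k = lx + ly = 0.15 + 0.1 = 0.2500;  k·ωz = 0.2500·0.2 = 0.0500
ω₁ (FL) = (vx − vy − k·ωz)/r = -0.5000/0.04 = -12.5000
ω₂ (FR) = (vx + vy + k·ωz)/r = 0.0000/0.04 = 0.0000
ω₃ (RL) = (vx + vy − k·ωz)/r = -0.1000/0.04 = -2.5000
ω₄ (RR) = (vx − vy + k·ωz)/r = -0.4000/0.04 = -10.0000

(-12.5000, 0.0000, -2.5000, -10.0000)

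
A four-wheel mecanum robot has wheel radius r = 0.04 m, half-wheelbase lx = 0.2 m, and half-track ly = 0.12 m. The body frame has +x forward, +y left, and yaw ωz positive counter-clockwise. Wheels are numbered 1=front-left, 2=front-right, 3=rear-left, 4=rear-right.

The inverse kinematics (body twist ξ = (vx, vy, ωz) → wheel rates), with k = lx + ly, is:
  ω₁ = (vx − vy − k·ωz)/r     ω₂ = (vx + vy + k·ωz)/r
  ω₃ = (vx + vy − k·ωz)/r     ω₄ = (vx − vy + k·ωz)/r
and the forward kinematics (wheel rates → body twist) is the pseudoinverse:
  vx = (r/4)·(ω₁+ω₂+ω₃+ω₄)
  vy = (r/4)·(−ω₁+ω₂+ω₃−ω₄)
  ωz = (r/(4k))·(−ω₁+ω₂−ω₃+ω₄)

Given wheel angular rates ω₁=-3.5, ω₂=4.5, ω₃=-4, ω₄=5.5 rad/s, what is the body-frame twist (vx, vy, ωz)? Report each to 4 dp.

k = lx + ly = 0.2 + 0.12 = 0.3200
ω₁+ω₂+ω₃+ω₄ = 2.5000  →  vx = (0.04/4)·2.5000 = 0.0250
−ω₁+ω₂+ω₃−ω₄ = -1.5000  →  vy = (0.04/4)·-1.5000 = -0.0150
−ω₁+ω₂−ω₃+ω₄ = 17.5000  →  ωz = (0.04/1.2800)·17.5000 = 0.5469

(0.0250, -0.0150, 0.5469)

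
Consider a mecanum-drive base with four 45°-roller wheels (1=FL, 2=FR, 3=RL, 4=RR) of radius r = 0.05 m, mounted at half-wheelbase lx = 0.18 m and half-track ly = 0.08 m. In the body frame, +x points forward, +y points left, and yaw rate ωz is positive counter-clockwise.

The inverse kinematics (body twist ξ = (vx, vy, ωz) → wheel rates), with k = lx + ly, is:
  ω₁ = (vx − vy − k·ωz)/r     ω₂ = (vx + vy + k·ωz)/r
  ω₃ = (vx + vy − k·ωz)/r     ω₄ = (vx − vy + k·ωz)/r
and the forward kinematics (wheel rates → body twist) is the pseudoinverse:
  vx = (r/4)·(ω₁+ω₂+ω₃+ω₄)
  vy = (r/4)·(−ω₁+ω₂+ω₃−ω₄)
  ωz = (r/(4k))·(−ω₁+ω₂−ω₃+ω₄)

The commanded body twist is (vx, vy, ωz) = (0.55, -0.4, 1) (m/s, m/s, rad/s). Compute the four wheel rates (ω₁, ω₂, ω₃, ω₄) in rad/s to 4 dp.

(13.8000, 8.2000, -2.2000, 24.2000)

k = lx + ly = 0.18 + 0.08 = 0.2600;  k·ωz = 0.2600·1 = 0.2600
ω₁ (FL) = (vx − vy − k·ωz)/r = 0.6900/0.05 = 13.8000
ω₂ (FR) = (vx + vy + k·ωz)/r = 0.4100/0.05 = 8.2000
ω₃ (RL) = (vx + vy − k·ωz)/r = -0.1100/0.05 = -2.2000
ω₄ (RR) = (vx − vy + k·ωz)/r = 1.2100/0.05 = 24.2000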